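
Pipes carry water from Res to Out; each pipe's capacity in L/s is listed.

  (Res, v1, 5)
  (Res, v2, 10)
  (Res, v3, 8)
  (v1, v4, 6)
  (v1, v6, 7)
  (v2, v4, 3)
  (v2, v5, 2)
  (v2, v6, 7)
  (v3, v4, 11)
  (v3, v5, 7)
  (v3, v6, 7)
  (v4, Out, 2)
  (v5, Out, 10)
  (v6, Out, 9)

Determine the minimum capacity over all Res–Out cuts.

20

Augment Res→v1→v4→Out: bottleneck 2, flow now 2.
Augment Res→v1→v6→Out: bottleneck 3, flow now 5.
Augment Res→v2→v5→Out: bottleneck 2, flow now 7.
Augment Res→v2→v6→Out: bottleneck 6, flow now 13.
Augment Res→v3→v5→Out: bottleneck 7, flow now 20.
No augmenting path remains; maximum flow = 20.
By max-flow min-cut, the minimum cut capacity equals the max flow.
In the residual graph, reachable from Res: {Res, v1, v2, v3, v4, v6}.
Min-cut edges: v2→v5 (2), v3→v5 (7), v4→Out (2), v6→Out (9); capacity 2 + 7 + 2 + 9 = 20.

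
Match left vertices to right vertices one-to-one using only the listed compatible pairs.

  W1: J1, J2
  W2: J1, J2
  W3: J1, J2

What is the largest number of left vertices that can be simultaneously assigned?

Unit-capacity flow: source→left, listed edges, right→sink; max matching = max flow.
Augmenting path W1→J1 (+1); matched 1.
Augmenting path W2→J2 (+1); matched 2.
No augmenting path remains; maximum matching = 2.
König certificate: {J1, J2} is a vertex cover of size 2 (every listed pair touches it), so no matching can be larger.

2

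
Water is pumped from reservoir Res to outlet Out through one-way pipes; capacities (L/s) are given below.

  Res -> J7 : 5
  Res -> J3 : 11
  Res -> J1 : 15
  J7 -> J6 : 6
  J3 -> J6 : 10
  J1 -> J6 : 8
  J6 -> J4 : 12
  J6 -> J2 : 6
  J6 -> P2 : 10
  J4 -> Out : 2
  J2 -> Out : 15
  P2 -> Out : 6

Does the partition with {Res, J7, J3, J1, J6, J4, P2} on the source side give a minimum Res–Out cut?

Yes — it is a minimum cut (capacity 14).

Given cut capacity: 6 + 2 + 6 = 14.
Augment Res→J7→J6→J4→Out: bottleneck 2, flow now 2.
Augment Res→J7→J6→J2→Out: bottleneck 3, flow now 5.
Augment Res→J3→J6→J2→Out: bottleneck 3, flow now 8.
Augment Res→J3→J6→P2→Out: bottleneck 6, flow now 14.
No augmenting path remains; maximum flow = 14.
Cut capacity 14 equals the max flow, so it is a minimum cut.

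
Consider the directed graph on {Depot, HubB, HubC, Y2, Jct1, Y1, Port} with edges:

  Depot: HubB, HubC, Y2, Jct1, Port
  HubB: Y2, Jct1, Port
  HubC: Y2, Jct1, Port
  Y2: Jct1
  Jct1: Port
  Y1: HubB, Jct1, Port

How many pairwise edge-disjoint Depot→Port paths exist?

Assign every edge capacity 1; by Menger, the answer equals the max flow.
Path Depot→Port (+1); total 1.
Path Depot→HubB→Port (+1); total 2.
Path Depot→HubC→Port (+1); total 3.
Path Depot→Jct1→Port (+1); total 4.
No residual Depot→Port path; max flow = 4.
Certifying cut of size 4: {Depot→HubB, Depot→HubC, Depot→Port, Jct1→Port}.

4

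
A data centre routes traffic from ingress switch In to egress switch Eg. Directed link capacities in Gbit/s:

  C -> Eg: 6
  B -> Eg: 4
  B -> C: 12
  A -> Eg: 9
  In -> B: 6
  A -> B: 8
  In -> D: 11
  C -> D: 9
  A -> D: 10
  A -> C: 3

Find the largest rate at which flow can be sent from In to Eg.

Augment In→B→Eg: bottleneck 4, flow now 4.
Augment In→B→C→Eg: bottleneck 2, flow now 6.
No augmenting path remains; maximum flow = 6.
In the residual graph, reachable from In: {In, D}.
Min-cut edges: In→B (6); capacity 6 = 6.
This cut is saturated, so no flow can exceed 6.

6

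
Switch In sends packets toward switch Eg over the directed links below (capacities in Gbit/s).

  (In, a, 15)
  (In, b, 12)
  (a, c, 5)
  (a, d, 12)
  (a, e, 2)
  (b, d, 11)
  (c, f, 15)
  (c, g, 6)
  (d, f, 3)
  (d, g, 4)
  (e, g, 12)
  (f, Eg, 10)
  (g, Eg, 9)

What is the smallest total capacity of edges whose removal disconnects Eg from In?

14

Augment In→a→c→f→Eg: bottleneck 5, flow now 5.
Augment In→a→d→f→Eg: bottleneck 3, flow now 8.
Augment In→a→d→g→Eg: bottleneck 4, flow now 12.
Augment In→a→e→g→Eg: bottleneck 2, flow now 14.
No augmenting path remains; maximum flow = 14.
By max-flow min-cut, the minimum cut capacity equals the max flow.
In the residual graph, reachable from In: {In, a, b, d}.
Min-cut edges: a→c (5), a→e (2), d→f (3), d→g (4); capacity 5 + 2 + 3 + 4 = 14.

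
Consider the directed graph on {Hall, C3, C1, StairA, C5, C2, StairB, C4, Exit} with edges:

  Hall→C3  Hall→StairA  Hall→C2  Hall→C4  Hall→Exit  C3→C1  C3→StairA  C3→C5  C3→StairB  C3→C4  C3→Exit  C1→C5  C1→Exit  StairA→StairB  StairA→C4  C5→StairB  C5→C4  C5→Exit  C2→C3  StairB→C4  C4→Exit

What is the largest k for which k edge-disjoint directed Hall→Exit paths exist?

4

Assign every edge capacity 1; by Menger, the answer equals the max flow.
Path Hall→Exit (+1); total 1.
Path Hall→C3→Exit (+1); total 2.
Path Hall→C4→Exit (+1); total 3.
Path Hall→C2→C3→C1→Exit (+1); total 4.
No residual Hall→Exit path; max flow = 4.
Certifying cut of size 4: {C4→Exit, Hall→C2, Hall→C3, Hall→Exit}.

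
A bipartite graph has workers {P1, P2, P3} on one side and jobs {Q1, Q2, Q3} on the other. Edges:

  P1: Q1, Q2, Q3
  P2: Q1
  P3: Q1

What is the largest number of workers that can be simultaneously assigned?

2

Unit-capacity flow: source→left, listed edges, right→sink; max matching = max flow.
Augmenting path P1→Q1 (+1); matched 1.
Augmenting path P2→Q1→P1→Q2 (+1); matched 2.
No augmenting path remains; maximum matching = 2.
König certificate: {P1, Q1} is a vertex cover of size 2 (every listed pair touches it), so no matching can be larger.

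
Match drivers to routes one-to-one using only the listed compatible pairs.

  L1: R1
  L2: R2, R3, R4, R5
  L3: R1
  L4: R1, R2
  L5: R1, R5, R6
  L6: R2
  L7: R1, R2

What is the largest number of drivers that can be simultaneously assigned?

Unit-capacity flow: source→left, listed edges, right→sink; max matching = max flow.
Augmenting path L1→R1 (+1); matched 1.
Augmenting path L2→R2 (+1); matched 2.
Augmenting path L5→R5 (+1); matched 3.
Augmenting path L4→R2→L2→R3 (+1); matched 4.
No augmenting path remains; maximum matching = 4.
König certificate: {L2, L5, R1, R2} is a vertex cover of size 4 (every listed pair touches it), so no matching can be larger.

4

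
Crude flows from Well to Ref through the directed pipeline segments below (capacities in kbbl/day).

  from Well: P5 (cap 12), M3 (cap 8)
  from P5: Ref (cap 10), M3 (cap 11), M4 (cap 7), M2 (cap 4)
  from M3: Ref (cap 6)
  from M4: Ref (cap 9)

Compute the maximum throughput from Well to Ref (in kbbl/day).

Augment Well→P5→Ref: bottleneck 10, flow now 10.
Augment Well→M3→Ref: bottleneck 6, flow now 16.
Augment Well→P5→M4→Ref: bottleneck 2, flow now 18.
No augmenting path remains; maximum flow = 18.
In the residual graph, reachable from Well: {Well, M3}.
Min-cut edges: Well→P5 (12), M3→Ref (6); capacity 12 + 6 = 18.
This cut is saturated, so no flow can exceed 18.

18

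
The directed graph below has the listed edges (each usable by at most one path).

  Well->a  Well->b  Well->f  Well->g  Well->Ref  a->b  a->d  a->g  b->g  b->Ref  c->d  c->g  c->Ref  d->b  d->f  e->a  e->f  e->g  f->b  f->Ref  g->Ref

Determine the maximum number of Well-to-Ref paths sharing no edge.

4

Assign every edge capacity 1; by Menger, the answer equals the max flow.
Path Well→Ref (+1); total 1.
Path Well→b→Ref (+1); total 2.
Path Well→f→Ref (+1); total 3.
Path Well→g→Ref (+1); total 4.
No residual Well→Ref path; max flow = 4.
Certifying cut of size 4: {Well→Ref, b→Ref, f→Ref, g→Ref}.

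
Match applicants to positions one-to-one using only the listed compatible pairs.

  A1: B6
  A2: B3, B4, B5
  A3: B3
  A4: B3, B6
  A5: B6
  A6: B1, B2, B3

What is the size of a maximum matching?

4

Unit-capacity flow: source→left, listed edges, right→sink; max matching = max flow.
Augmenting path A1→B6 (+1); matched 1.
Augmenting path A2→B3 (+1); matched 2.
Augmenting path A6→B1 (+1); matched 3.
Augmenting path A3→B3→A2→B4 (+1); matched 4.
No augmenting path remains; maximum matching = 4.
König certificate: {A2, A6, B3, B6} is a vertex cover of size 4 (every listed pair touches it), so no matching can be larger.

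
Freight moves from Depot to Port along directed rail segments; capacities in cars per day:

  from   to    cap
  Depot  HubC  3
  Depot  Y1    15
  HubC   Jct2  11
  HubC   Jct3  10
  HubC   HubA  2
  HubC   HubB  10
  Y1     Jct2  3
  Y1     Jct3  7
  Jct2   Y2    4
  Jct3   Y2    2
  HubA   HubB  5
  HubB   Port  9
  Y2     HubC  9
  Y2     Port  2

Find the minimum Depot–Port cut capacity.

Augment Depot→HubC→HubB→Port: bottleneck 3, flow now 3.
Augment Depot→Y1→Jct2→Y2→Port: bottleneck 2, flow now 5.
Augment Depot→Y1→Jct2→Y2→HubC→HubB→Port: bottleneck 1, flow now 6.
Augment Depot→Y1→Jct3→Y2→HubC→HubB→Port: bottleneck 2, flow now 8.
No augmenting path remains; maximum flow = 8.
By max-flow min-cut, the minimum cut capacity equals the max flow.
In the residual graph, reachable from Depot: {Depot, Y1, Jct3}.
Min-cut edges: Depot→HubC (3), Y1→Jct2 (3), Jct3→Y2 (2); capacity 3 + 3 + 2 = 8.

8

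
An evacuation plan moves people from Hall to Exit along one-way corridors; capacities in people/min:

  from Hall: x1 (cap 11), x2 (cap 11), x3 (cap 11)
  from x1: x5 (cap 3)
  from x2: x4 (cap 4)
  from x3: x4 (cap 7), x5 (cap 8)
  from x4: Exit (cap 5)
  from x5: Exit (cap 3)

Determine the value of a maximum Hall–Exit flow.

8

Augment Hall→x1→x5→Exit: bottleneck 3, flow now 3.
Augment Hall→x2→x4→Exit: bottleneck 4, flow now 7.
Augment Hall→x3→x4→Exit: bottleneck 1, flow now 8.
No augmenting path remains; maximum flow = 8.
In the residual graph, reachable from Hall: {Hall, x1, x2, x3, x4, x5}.
Min-cut edges: x4→Exit (5), x5→Exit (3); capacity 5 + 3 = 8.
This cut is saturated, so no flow can exceed 8.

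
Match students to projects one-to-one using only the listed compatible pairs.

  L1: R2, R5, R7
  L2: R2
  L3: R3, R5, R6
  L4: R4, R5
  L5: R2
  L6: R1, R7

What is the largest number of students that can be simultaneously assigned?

Unit-capacity flow: source→left, listed edges, right→sink; max matching = max flow.
Augmenting path L1→R2 (+1); matched 1.
Augmenting path L3→R3 (+1); matched 2.
Augmenting path L4→R4 (+1); matched 3.
Augmenting path L6→R1 (+1); matched 4.
Augmenting path L2→R2→L1→R5 (+1); matched 5.
No augmenting path remains; maximum matching = 5.
König certificate: {L1, L3, L4, L6, R2} is a vertex cover of size 5 (every listed pair touches it), so no matching can be larger.

5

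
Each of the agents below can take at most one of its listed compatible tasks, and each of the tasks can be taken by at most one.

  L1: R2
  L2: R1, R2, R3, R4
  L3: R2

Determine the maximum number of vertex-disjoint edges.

2

Unit-capacity flow: source→left, listed edges, right→sink; max matching = max flow.
Augmenting path L1→R2 (+1); matched 1.
Augmenting path L2→R1 (+1); matched 2.
No augmenting path remains; maximum matching = 2.
König certificate: {L2, R2} is a vertex cover of size 2 (every listed pair touches it), so no matching can be larger.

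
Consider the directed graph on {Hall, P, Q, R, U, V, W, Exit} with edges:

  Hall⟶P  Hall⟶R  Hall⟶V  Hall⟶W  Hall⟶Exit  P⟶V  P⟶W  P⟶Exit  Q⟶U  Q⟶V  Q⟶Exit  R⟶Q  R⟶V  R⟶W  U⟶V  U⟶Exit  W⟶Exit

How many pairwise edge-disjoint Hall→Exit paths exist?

4

Assign every edge capacity 1; by Menger, the answer equals the max flow.
Path Hall→Exit (+1); total 1.
Path Hall→P→Exit (+1); total 2.
Path Hall→W→Exit (+1); total 3.
Path Hall→R→Q→Exit (+1); total 4.
No residual Hall→Exit path; max flow = 4.
Certifying cut of size 4: {Hall→Exit, Hall→P, Hall→R, Hall→W}.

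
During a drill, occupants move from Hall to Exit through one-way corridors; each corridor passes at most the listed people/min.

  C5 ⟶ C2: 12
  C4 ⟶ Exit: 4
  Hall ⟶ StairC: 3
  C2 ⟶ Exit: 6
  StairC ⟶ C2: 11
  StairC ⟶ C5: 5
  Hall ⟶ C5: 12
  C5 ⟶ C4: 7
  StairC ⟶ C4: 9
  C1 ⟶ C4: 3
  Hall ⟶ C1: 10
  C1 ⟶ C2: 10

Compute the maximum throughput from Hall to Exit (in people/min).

10

Augment Hall→C1→C2→Exit: bottleneck 6, flow now 6.
Augment Hall→C1→C4→Exit: bottleneck 3, flow now 9.
Augment Hall→C5→C4→Exit: bottleneck 1, flow now 10.
No augmenting path remains; maximum flow = 10.
In the residual graph, reachable from Hall: {Hall, C1, C5, StairC, C2, C4}.
Min-cut edges: C2→Exit (6), C4→Exit (4); capacity 6 + 4 = 10.
This cut is saturated, so no flow can exceed 10.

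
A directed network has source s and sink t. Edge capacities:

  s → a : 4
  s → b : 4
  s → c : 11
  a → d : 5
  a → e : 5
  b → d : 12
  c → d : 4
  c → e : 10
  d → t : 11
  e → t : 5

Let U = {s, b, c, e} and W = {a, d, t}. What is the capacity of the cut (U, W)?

25

Edges leaving {s, b, c, e}: s→a (4), b→d (12), c→d (4), e→t (5).
Cut capacity = 4 + 12 + 4 + 5 = 25.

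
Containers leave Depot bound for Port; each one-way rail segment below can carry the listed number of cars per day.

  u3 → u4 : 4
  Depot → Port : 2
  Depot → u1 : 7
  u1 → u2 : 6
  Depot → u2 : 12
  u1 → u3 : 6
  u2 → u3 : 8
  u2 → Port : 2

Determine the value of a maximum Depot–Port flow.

Augment Depot→Port: bottleneck 2, flow now 2.
Augment Depot→u2→Port: bottleneck 2, flow now 4.
No augmenting path remains; maximum flow = 4.
In the residual graph, reachable from Depot: {Depot, u1, u2, u3, u4}.
Min-cut edges: Depot→Port (2), u2→Port (2); capacity 2 + 2 = 4.
This cut is saturated, so no flow can exceed 4.

4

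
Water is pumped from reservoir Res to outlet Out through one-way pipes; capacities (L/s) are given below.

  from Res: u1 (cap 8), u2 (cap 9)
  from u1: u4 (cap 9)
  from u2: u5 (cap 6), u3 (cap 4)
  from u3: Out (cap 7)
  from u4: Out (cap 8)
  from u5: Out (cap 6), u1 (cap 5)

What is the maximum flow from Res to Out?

Augment Res→u1→u4→Out: bottleneck 8, flow now 8.
Augment Res→u2→u3→Out: bottleneck 4, flow now 12.
Augment Res→u2→u5→Out: bottleneck 5, flow now 17.
No augmenting path remains; maximum flow = 17.
In the residual graph, reachable from Res: {Res}.
Min-cut edges: Res→u1 (8), Res→u2 (9); capacity 8 + 9 = 17.
This cut is saturated, so no flow can exceed 17.

17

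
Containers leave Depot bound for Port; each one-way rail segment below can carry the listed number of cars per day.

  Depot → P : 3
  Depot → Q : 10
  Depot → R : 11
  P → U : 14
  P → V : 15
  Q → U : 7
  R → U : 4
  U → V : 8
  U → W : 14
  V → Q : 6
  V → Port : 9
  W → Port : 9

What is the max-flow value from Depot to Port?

14

Augment Depot→P→V→Port: bottleneck 3, flow now 3.
Augment Depot→Q→U→V→Port: bottleneck 6, flow now 9.
Augment Depot→Q→U→W→Port: bottleneck 1, flow now 10.
Augment Depot→R→U→W→Port: bottleneck 4, flow now 14.
No augmenting path remains; maximum flow = 14.
In the residual graph, reachable from Depot: {Depot, Q, R}.
Min-cut edges: Depot→P (3), Q→U (7), R→U (4); capacity 3 + 7 + 4 = 14.
This cut is saturated, so no flow can exceed 14.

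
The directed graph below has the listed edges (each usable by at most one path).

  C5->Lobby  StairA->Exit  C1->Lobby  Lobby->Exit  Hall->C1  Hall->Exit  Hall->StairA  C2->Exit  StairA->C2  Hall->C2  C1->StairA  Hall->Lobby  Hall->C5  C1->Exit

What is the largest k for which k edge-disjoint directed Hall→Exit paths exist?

Assign every edge capacity 1; by Menger, the answer equals the max flow.
Path Hall→Exit (+1); total 1.
Path Hall→C1→Exit (+1); total 2.
Path Hall→Lobby→Exit (+1); total 3.
Path Hall→C2→Exit (+1); total 4.
Path Hall→StairA→Exit (+1); total 5.
No residual Hall→Exit path; max flow = 5.
Certifying cut of size 5: {Hall→C1, Hall→C2, Hall→Exit, Hall→StairA, Lobby→Exit}.

5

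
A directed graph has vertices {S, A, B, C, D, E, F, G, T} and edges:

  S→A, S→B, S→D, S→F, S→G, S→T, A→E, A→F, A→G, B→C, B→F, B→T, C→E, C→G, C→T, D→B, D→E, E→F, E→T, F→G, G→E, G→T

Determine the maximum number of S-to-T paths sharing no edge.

5

Assign every edge capacity 1; by Menger, the answer equals the max flow.
Path S→T (+1); total 1.
Path S→B→T (+1); total 2.
Path S→G→T (+1); total 3.
Path S→A→E→T (+1); total 4.
Path S→D→B→C→T (+1); total 5.
No residual S→T path; max flow = 5.
Certifying cut of size 5: {E→T, G→T, S→B, S→D, S→T}.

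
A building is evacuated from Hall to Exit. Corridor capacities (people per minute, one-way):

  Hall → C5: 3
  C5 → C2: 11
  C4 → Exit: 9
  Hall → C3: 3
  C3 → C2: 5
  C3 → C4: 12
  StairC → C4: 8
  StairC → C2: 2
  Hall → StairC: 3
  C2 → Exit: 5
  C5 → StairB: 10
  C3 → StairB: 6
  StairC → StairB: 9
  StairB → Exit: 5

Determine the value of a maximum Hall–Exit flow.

9

Augment Hall→StairC→StairB→Exit: bottleneck 3, flow now 3.
Augment Hall→C5→StairB→Exit: bottleneck 2, flow now 5.
Augment Hall→C5→C2→Exit: bottleneck 1, flow now 6.
Augment Hall→C3→C2→Exit: bottleneck 3, flow now 9.
No augmenting path remains; maximum flow = 9.
In the residual graph, reachable from Hall: {Hall}.
Min-cut edges: Hall→StairC (3), Hall→C5 (3), Hall→C3 (3); capacity 3 + 3 + 3 = 9.
This cut is saturated, so no flow can exceed 9.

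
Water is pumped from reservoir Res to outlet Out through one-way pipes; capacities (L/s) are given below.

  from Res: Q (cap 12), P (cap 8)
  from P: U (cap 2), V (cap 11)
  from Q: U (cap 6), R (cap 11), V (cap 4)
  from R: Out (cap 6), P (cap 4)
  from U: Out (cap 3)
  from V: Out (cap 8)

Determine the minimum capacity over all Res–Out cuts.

17

Augment Res→P→U→Out: bottleneck 2, flow now 2.
Augment Res→P→V→Out: bottleneck 6, flow now 8.
Augment Res→Q→R→Out: bottleneck 6, flow now 14.
Augment Res→Q→U→Out: bottleneck 1, flow now 15.
Augment Res→Q→V→Out: bottleneck 2, flow now 17.
No augmenting path remains; maximum flow = 17.
By max-flow min-cut, the minimum cut capacity equals the max flow.
In the residual graph, reachable from Res: {Res, P, Q, R, U, V}.
Min-cut edges: R→Out (6), U→Out (3), V→Out (8); capacity 6 + 3 + 8 = 17.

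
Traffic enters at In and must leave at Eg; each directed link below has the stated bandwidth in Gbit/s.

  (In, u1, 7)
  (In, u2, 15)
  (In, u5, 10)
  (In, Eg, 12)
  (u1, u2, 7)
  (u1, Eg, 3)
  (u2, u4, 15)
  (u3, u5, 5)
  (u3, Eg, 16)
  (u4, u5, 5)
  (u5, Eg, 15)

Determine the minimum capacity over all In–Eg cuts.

30

Augment In→Eg: bottleneck 12, flow now 12.
Augment In→u1→Eg: bottleneck 3, flow now 15.
Augment In→u5→Eg: bottleneck 10, flow now 25.
Augment In→u2→u4→u5→Eg: bottleneck 5, flow now 30.
No augmenting path remains; maximum flow = 30.
By max-flow min-cut, the minimum cut capacity equals the max flow.
In the residual graph, reachable from In: {In, u1, u2, u4}.
Min-cut edges: In→u5 (10), In→Eg (12), u1→Eg (3), u4→u5 (5); capacity 10 + 12 + 3 + 5 = 30.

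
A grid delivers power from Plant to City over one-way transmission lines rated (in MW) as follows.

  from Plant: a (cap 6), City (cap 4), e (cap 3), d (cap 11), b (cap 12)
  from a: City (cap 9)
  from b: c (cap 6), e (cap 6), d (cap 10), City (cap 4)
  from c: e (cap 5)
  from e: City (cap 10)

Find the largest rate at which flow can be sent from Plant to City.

Augment Plant→City: bottleneck 4, flow now 4.
Augment Plant→a→City: bottleneck 6, flow now 10.
Augment Plant→b→City: bottleneck 4, flow now 14.
Augment Plant→e→City: bottleneck 3, flow now 17.
Augment Plant→b→e→City: bottleneck 6, flow now 23.
Augment Plant→b→c→e→City: bottleneck 1, flow now 24.
No augmenting path remains; maximum flow = 24.
In the residual graph, reachable from Plant: {Plant, b, c, d, e}.
Min-cut edges: Plant→a (6), Plant→City (4), b→City (4), e→City (10); capacity 6 + 4 + 4 + 10 = 24.
This cut is saturated, so no flow can exceed 24.

24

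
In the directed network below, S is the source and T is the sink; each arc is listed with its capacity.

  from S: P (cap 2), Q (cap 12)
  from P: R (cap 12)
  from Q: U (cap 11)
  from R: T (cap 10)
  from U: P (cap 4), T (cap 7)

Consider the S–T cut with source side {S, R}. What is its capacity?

Edges leaving {S, R}: S→P (2), S→Q (12), R→T (10).
Cut capacity = 2 + 12 + 10 = 24.

24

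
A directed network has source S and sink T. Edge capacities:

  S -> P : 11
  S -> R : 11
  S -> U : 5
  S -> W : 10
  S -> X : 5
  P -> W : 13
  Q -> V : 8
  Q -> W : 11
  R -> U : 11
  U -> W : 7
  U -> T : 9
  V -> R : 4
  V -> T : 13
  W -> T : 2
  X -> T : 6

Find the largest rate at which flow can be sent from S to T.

16

Augment S→U→T: bottleneck 5, flow now 5.
Augment S→W→T: bottleneck 2, flow now 7.
Augment S→X→T: bottleneck 5, flow now 12.
Augment S→R→U→T: bottleneck 4, flow now 16.
No augmenting path remains; maximum flow = 16.
In the residual graph, reachable from S: {S, P, R, U, W}.
Min-cut edges: S→X (5), U→T (9), W→T (2); capacity 5 + 9 + 2 = 16.
This cut is saturated, so no flow can exceed 16.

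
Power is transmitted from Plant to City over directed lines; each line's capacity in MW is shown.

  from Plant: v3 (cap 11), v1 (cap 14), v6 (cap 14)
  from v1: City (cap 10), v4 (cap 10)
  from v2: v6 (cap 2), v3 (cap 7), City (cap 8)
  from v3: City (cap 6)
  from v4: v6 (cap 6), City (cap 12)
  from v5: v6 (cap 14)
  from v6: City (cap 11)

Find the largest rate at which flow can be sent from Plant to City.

Augment Plant→v1→City: bottleneck 10, flow now 10.
Augment Plant→v3→City: bottleneck 6, flow now 16.
Augment Plant→v6→City: bottleneck 11, flow now 27.
Augment Plant→v1→v4→City: bottleneck 4, flow now 31.
No augmenting path remains; maximum flow = 31.
In the residual graph, reachable from Plant: {Plant, v3, v6}.
Min-cut edges: Plant→v1 (14), v3→City (6), v6→City (11); capacity 14 + 6 + 11 = 31.
This cut is saturated, so no flow can exceed 31.

31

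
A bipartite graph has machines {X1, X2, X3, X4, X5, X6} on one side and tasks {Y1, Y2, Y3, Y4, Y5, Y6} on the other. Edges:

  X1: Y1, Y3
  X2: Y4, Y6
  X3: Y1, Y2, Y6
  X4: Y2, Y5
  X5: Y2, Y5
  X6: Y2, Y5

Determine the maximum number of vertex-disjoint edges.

Unit-capacity flow: source→left, listed edges, right→sink; max matching = max flow.
Augmenting path X1→Y1 (+1); matched 1.
Augmenting path X2→Y4 (+1); matched 2.
Augmenting path X3→Y2 (+1); matched 3.
Augmenting path X4→Y5 (+1); matched 4.
Augmenting path X5→Y2→X3→Y6 (+1); matched 5.
No augmenting path remains; maximum matching = 5.
König certificate: {X1, X2, X3, Y2, Y5} is a vertex cover of size 5 (every listed pair touches it), so no matching can be larger.

5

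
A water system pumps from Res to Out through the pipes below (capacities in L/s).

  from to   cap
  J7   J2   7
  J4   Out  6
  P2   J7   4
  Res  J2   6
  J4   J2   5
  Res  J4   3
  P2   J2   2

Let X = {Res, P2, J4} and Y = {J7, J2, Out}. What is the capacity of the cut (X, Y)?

23

Edges leaving {Res, P2, J4}: Res→J2 (6), P2→J7 (4), P2→J2 (2), J4→J2 (5), J4→Out (6).
Cut capacity = 6 + 4 + 2 + 5 + 6 = 23.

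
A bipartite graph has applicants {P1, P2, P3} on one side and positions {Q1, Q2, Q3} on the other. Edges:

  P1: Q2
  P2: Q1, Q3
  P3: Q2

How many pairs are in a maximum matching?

2

Unit-capacity flow: source→left, listed edges, right→sink; max matching = max flow.
Augmenting path P1→Q2 (+1); matched 1.
Augmenting path P2→Q1 (+1); matched 2.
No augmenting path remains; maximum matching = 2.
König certificate: {P2, Q2} is a vertex cover of size 2 (every listed pair touches it), so no matching can be larger.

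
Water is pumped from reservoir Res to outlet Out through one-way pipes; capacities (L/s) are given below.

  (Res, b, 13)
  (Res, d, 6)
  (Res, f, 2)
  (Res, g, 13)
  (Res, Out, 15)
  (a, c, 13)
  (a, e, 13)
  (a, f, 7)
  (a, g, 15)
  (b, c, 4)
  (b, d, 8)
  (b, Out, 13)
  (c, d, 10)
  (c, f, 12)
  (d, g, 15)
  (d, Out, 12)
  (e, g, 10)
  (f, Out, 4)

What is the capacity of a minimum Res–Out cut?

Augment Res→Out: bottleneck 15, flow now 15.
Augment Res→b→Out: bottleneck 13, flow now 28.
Augment Res→d→Out: bottleneck 6, flow now 34.
Augment Res→f→Out: bottleneck 2, flow now 36.
No augmenting path remains; maximum flow = 36.
By max-flow min-cut, the minimum cut capacity equals the max flow.
In the residual graph, reachable from Res: {Res, g}.
Min-cut edges: Res→b (13), Res→d (6), Res→f (2), Res→Out (15); capacity 13 + 6 + 2 + 15 = 36.

36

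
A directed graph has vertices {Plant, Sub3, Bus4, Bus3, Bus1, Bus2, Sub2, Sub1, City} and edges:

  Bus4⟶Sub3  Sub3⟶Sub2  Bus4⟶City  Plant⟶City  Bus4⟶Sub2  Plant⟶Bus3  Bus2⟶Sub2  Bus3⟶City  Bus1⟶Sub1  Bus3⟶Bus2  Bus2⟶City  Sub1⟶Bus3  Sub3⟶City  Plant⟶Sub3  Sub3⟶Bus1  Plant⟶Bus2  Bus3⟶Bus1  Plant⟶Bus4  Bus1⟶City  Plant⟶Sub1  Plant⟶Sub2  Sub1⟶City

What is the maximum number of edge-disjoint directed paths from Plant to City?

Assign every edge capacity 1; by Menger, the answer equals the max flow.
Path Plant→City (+1); total 1.
Path Plant→Sub3→City (+1); total 2.
Path Plant→Bus4→City (+1); total 3.
Path Plant→Bus3→City (+1); total 4.
Path Plant→Bus2→City (+1); total 5.
Path Plant→Sub1→City (+1); total 6.
No residual Plant→City path; max flow = 6.
Certifying cut of size 6: {Plant→Bus2, Plant→Bus3, Plant→Bus4, Plant→City, Plant→Sub1, Plant→Sub3}.

6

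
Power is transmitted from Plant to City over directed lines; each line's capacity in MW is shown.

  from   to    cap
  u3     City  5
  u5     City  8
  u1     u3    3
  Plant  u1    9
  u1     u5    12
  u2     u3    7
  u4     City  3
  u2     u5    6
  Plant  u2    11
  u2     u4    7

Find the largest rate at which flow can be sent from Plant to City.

Augment Plant→u1→u3→City: bottleneck 3, flow now 3.
Augment Plant→u1→u5→City: bottleneck 6, flow now 9.
Augment Plant→u2→u3→City: bottleneck 2, flow now 11.
Augment Plant→u2→u4→City: bottleneck 3, flow now 14.
Augment Plant→u2→u5→City: bottleneck 2, flow now 16.
No augmenting path remains; maximum flow = 16.
In the residual graph, reachable from Plant: {Plant, u1, u2, u3, u4, u5}.
Min-cut edges: u3→City (5), u4→City (3), u5→City (8); capacity 5 + 3 + 8 = 16.
This cut is saturated, so no flow can exceed 16.

16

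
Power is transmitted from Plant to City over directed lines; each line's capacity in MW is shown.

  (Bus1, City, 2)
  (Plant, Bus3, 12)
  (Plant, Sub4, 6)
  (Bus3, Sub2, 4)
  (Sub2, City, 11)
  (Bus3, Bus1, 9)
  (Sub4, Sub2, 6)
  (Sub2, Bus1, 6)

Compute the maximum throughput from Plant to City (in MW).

12

Augment Plant→Sub4→Sub2→City: bottleneck 6, flow now 6.
Augment Plant→Bus3→Bus1→City: bottleneck 2, flow now 8.
Augment Plant→Bus3→Sub2→City: bottleneck 4, flow now 12.
No augmenting path remains; maximum flow = 12.
In the residual graph, reachable from Plant: {Plant, Bus3, Bus1}.
Min-cut edges: Plant→Sub4 (6), Bus3→Sub2 (4), Bus1→City (2); capacity 6 + 4 + 2 = 12.
This cut is saturated, so no flow can exceed 12.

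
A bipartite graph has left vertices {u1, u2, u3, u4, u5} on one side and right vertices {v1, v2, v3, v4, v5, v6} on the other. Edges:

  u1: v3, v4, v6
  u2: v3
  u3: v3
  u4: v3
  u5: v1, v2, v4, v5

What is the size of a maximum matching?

3

Unit-capacity flow: source→left, listed edges, right→sink; max matching = max flow.
Augmenting path u1→v3 (+1); matched 1.
Augmenting path u5→v1 (+1); matched 2.
Augmenting path u2→v3→u1→v4 (+1); matched 3.
No augmenting path remains; maximum matching = 3.
König certificate: {u1, u5, v3} is a vertex cover of size 3 (every listed pair touches it), so no matching can be larger.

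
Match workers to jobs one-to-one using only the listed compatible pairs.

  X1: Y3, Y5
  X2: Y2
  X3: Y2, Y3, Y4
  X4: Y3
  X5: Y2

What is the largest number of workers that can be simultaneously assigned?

4

Unit-capacity flow: source→left, listed edges, right→sink; max matching = max flow.
Augmenting path X1→Y3 (+1); matched 1.
Augmenting path X2→Y2 (+1); matched 2.
Augmenting path X3→Y4 (+1); matched 3.
Augmenting path X4→Y3→X1→Y5 (+1); matched 4.
No augmenting path remains; maximum matching = 4.
König certificate: {X1, X3, X4, Y2} is a vertex cover of size 4 (every listed pair touches it), so no matching can be larger.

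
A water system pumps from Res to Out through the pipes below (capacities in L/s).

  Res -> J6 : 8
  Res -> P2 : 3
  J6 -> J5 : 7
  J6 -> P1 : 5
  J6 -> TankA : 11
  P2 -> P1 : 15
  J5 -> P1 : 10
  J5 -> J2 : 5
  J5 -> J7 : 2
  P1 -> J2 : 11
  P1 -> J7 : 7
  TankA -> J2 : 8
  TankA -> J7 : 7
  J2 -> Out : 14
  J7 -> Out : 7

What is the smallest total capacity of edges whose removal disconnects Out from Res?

Augment Res→J6→J5→J2→Out: bottleneck 5, flow now 5.
Augment Res→J6→J5→J7→Out: bottleneck 2, flow now 7.
Augment Res→J6→P1→J2→Out: bottleneck 1, flow now 8.
Augment Res→P2→P1→J2→Out: bottleneck 3, flow now 11.
No augmenting path remains; maximum flow = 11.
By max-flow min-cut, the minimum cut capacity equals the max flow.
In the residual graph, reachable from Res: {Res}.
Min-cut edges: Res→J6 (8), Res→P2 (3); capacity 8 + 3 = 11.

11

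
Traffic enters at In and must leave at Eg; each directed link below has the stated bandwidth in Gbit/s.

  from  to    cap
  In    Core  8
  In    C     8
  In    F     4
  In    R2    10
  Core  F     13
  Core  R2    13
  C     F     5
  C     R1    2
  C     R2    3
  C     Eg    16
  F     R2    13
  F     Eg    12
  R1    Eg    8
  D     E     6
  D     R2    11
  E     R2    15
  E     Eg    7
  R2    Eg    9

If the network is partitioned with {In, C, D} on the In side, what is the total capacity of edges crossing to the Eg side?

65

Edges leaving {In, C, D}: In→Core (8), In→F (4), In→R2 (10), C→F (5), C→R1 (2), C→R2 (3), C→Eg (16), D→E (6), D→R2 (11).
Cut capacity = 8 + 4 + 10 + 5 + 2 + 3 + 16 + 6 + 11 = 65.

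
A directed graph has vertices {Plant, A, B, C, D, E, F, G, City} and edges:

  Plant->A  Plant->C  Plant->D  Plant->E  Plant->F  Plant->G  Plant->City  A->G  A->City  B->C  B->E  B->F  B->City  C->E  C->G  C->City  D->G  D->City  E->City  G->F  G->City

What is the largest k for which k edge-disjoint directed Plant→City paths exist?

Assign every edge capacity 1; by Menger, the answer equals the max flow.
Path Plant→City (+1); total 1.
Path Plant→A→City (+1); total 2.
Path Plant→C→City (+1); total 3.
Path Plant→D→City (+1); total 4.
Path Plant→E→City (+1); total 5.
Path Plant→G→City (+1); total 6.
No residual Plant→City path; max flow = 6.
Certifying cut of size 6: {Plant→A, Plant→C, Plant→City, Plant→D, Plant→E, Plant→G}.

6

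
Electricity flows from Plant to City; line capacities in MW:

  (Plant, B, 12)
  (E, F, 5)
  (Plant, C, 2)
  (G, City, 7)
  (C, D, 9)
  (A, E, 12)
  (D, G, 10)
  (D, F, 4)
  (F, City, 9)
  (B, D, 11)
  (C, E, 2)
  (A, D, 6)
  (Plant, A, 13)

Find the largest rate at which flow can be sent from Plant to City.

Augment Plant→A→D→F→City: bottleneck 4, flow now 4.
Augment Plant→A→D→G→City: bottleneck 2, flow now 6.
Augment Plant→A→E→F→City: bottleneck 5, flow now 11.
Augment Plant→B→D→G→City: bottleneck 5, flow now 16.
No augmenting path remains; maximum flow = 16.
In the residual graph, reachable from Plant: {Plant, A, B, C, D, E, G}.
Min-cut edges: D→F (4), E→F (5), G→City (7); capacity 4 + 5 + 7 = 16.
This cut is saturated, so no flow can exceed 16.

16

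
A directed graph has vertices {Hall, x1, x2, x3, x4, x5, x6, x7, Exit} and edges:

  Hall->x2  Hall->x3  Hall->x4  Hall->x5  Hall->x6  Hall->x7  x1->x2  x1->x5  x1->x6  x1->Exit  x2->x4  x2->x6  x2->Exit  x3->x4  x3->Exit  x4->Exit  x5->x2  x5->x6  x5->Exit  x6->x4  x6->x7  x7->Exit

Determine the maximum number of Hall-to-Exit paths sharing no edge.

5

Assign every edge capacity 1; by Menger, the answer equals the max flow.
Path Hall→x2→Exit (+1); total 1.
Path Hall→x3→Exit (+1); total 2.
Path Hall→x4→Exit (+1); total 3.
Path Hall→x5→Exit (+1); total 4.
Path Hall→x7→Exit (+1); total 5.
No residual Hall→Exit path; max flow = 5.
Certifying cut of size 5: {Hall→x2, Hall→x3, Hall→x5, x4→Exit, x7→Exit}.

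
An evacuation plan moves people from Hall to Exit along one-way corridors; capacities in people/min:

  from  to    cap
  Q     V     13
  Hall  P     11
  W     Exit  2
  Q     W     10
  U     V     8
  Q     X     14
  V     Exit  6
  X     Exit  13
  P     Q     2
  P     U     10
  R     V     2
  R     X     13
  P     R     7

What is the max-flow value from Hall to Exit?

11

Augment Hall→P→Q→V→Exit: bottleneck 2, flow now 2.
Augment Hall→P→R→V→Exit: bottleneck 2, flow now 4.
Augment Hall→P→R→X→Exit: bottleneck 5, flow now 9.
Augment Hall→P→U→V→Exit: bottleneck 2, flow now 11.
No augmenting path remains; maximum flow = 11.
In the residual graph, reachable from Hall: {Hall}.
Min-cut edges: Hall→P (11); capacity 11 = 11.
This cut is saturated, so no flow can exceed 11.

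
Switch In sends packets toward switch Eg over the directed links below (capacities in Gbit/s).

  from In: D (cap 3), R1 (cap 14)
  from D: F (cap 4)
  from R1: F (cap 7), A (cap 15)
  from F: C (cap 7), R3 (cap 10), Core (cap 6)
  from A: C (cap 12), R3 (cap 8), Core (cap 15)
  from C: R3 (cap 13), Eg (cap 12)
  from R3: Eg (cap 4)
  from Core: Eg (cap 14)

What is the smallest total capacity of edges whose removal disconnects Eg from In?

17

Augment In→D→F→C→Eg: bottleneck 3, flow now 3.
Augment In→R1→F→C→Eg: bottleneck 4, flow now 7.
Augment In→R1→F→R3→Eg: bottleneck 3, flow now 10.
Augment In→R1→A→C→Eg: bottleneck 5, flow now 15.
Augment In→R1→A→R3→Eg: bottleneck 1, flow now 16.
Augment In→R1→A→Core→Eg: bottleneck 1, flow now 17.
No augmenting path remains; maximum flow = 17.
By max-flow min-cut, the minimum cut capacity equals the max flow.
In the residual graph, reachable from In: {In}.
Min-cut edges: In→D (3), In→R1 (14); capacity 3 + 14 = 17.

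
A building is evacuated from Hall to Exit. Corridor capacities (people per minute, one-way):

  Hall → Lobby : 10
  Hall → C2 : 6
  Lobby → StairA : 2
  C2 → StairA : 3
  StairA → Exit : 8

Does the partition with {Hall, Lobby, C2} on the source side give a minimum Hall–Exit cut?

Yes — it is a minimum cut (capacity 5).

Given cut capacity: 2 + 3 = 5.
Augment Hall→Lobby→StairA→Exit: bottleneck 2, flow now 2.
Augment Hall→C2→StairA→Exit: bottleneck 3, flow now 5.
No augmenting path remains; maximum flow = 5.
Cut capacity 5 equals the max flow, so it is a minimum cut.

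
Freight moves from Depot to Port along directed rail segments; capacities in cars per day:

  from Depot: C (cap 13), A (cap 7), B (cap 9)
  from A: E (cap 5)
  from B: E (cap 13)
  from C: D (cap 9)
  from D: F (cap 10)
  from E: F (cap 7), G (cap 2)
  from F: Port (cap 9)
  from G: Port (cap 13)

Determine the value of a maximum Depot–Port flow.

11

Augment Depot→A→E→F→Port: bottleneck 5, flow now 5.
Augment Depot→B→E→F→Port: bottleneck 2, flow now 7.
Augment Depot→B→E→G→Port: bottleneck 2, flow now 9.
Augment Depot→C→D→F→Port: bottleneck 2, flow now 11.
No augmenting path remains; maximum flow = 11.
In the residual graph, reachable from Depot: {Depot, A, B, C, D, E, F}.
Min-cut edges: E→G (2), F→Port (9); capacity 2 + 9 = 11.
This cut is saturated, so no flow can exceed 11.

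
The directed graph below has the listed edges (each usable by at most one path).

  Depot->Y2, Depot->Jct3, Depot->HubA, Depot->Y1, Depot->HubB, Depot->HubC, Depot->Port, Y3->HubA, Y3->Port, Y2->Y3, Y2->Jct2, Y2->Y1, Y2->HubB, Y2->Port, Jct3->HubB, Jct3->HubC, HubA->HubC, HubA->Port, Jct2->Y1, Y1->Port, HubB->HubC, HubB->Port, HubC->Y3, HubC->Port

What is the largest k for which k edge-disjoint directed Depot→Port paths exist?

Assign every edge capacity 1; by Menger, the answer equals the max flow.
Path Depot→Port (+1); total 1.
Path Depot→Y2→Port (+1); total 2.
Path Depot→HubA→Port (+1); total 3.
Path Depot→Y1→Port (+1); total 4.
Path Depot→HubB→Port (+1); total 5.
Path Depot→HubC→Port (+1); total 6.
Path Depot→Jct3→HubC→Y3→Port (+1); total 7.
No residual Depot→Port path; max flow = 7.
Certifying cut of size 7: {Depot→HubA, Depot→HubB, Depot→HubC, Depot→Jct3, Depot→Port, Depot→Y1, Depot→Y2}.

7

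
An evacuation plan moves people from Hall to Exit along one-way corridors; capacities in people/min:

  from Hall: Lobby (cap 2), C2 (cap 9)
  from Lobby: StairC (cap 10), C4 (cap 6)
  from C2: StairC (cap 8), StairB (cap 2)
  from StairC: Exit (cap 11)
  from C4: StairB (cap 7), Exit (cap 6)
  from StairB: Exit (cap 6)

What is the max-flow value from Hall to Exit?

11

Augment Hall→Lobby→StairC→Exit: bottleneck 2, flow now 2.
Augment Hall→C2→StairC→Exit: bottleneck 8, flow now 10.
Augment Hall→C2→StairB→Exit: bottleneck 1, flow now 11.
No augmenting path remains; maximum flow = 11.
In the residual graph, reachable from Hall: {Hall}.
Min-cut edges: Hall→Lobby (2), Hall→C2 (9); capacity 2 + 9 = 11.
This cut is saturated, so no flow can exceed 11.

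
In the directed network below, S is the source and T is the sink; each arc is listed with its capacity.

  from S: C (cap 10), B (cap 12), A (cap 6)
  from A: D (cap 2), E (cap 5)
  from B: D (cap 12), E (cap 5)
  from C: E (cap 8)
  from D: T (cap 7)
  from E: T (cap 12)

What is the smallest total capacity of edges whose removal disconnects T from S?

19

Augment S→A→D→T: bottleneck 2, flow now 2.
Augment S→A→E→T: bottleneck 4, flow now 6.
Augment S→B→D→T: bottleneck 5, flow now 11.
Augment S→B→E→T: bottleneck 5, flow now 16.
Augment S→C→E→T: bottleneck 3, flow now 19.
No augmenting path remains; maximum flow = 19.
By max-flow min-cut, the minimum cut capacity equals the max flow.
In the residual graph, reachable from S: {S, A, B, C, D, E}.
Min-cut edges: D→T (7), E→T (12); capacity 7 + 12 = 19.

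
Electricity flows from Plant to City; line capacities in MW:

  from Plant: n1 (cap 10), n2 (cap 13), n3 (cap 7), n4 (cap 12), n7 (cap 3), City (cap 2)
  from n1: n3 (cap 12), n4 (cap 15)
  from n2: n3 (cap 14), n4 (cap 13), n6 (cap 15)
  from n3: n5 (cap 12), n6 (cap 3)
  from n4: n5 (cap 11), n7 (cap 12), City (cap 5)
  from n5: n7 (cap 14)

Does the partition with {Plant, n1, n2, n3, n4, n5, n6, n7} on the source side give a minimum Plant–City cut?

Yes — it is a minimum cut (capacity 7).

Given cut capacity: 2 + 5 = 7.
Augment Plant→City: bottleneck 2, flow now 2.
Augment Plant→n4→City: bottleneck 5, flow now 7.
No augmenting path remains; maximum flow = 7.
Cut capacity 7 equals the max flow, so it is a minimum cut.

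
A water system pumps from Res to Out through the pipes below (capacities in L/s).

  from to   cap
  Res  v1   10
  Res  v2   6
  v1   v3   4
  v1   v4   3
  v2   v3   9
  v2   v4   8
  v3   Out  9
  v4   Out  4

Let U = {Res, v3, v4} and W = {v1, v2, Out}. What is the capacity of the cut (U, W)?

Edges leaving {Res, v3, v4}: Res→v1 (10), Res→v2 (6), v3→Out (9), v4→Out (4).
Cut capacity = 10 + 6 + 9 + 4 = 29.

29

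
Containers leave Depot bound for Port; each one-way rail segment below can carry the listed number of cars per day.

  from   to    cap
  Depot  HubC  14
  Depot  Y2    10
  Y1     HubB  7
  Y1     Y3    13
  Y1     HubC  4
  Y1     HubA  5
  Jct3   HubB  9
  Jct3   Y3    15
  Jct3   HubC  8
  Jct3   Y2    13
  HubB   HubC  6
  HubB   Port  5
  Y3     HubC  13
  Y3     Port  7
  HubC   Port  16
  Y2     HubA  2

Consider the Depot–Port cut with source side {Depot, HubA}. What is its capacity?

24

Edges leaving {Depot, HubA}: Depot→HubC (14), Depot→Y2 (10).
Cut capacity = 14 + 10 = 24.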